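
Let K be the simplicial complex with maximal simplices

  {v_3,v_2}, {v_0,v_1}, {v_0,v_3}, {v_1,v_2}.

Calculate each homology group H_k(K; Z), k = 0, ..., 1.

Fix the vertex order v_0 < v_1 < v_2 < v_3 and write every simplex with vertices in increasing order. Then dim K = 1 and the simplices of K are:

  0-simplices (4): [v_0], [v_1], [v_2], [v_3]
  1-simplices (4): [v_0,v_1], [v_0,v_3], [v_1,v_2], [v_2,v_3]

so the chain groups are C_0 ≅ Z^4, C_1 ≅ Z^4.

The boundary map ∂_1: C_1 → C_0 maps an edge to its endpoints' difference, ∂[p,q] = q − p.
The 4×4 boundary matrix has rank 3 and Smith normal form diag(1,1,1).

From H_k ≅ ker(∂_k) / im(∂_{k+1}) we obtain:

  H_0: rank C_0 − rank ∂_1 = 4 − 3 = 1, and the invariant factors of ∂_1 are all 1, so H_0 ≅ Z.
  H_1: rank ker ∂_1 − rank ∂_2 = (4 − 3) − 0 = 1, and there is no ∂_2, so H_1 ≅ Z.

H_0 = Z,  H_1 = Z.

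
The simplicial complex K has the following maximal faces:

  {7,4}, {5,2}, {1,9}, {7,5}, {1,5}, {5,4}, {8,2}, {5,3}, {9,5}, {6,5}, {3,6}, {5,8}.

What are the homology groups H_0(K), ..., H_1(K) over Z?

H_0 = Z,  H_1 = Z^4.

Order the vertices as 1 < 2 < 3 < 4 < 5 < 6 < 7 < 8 < 9. Listing each simplex with vertices in this order, K has dimension 1 with simplices:

  0-simplices (9): [1], [2], [3], [4], [5], [6], [7], [8], [9]
  1-simplices (12): [1,5], [1,9], [2,5], [2,8], [3,5], [3,6], [4,5], [4,7], [5,6], [5,7], [5,8], [5,9]

giving chain groups C_0 ≅ Z^9, C_1 ≅ Z^12.

Boundary ∂_1: C_1 → C_0 is given by ∂[p,q] = [q] − [p]. For instance
  ∂[3,5] = [5] − [3].
As a 9×12 matrix over Z this has rank 8, with invariant factors (1,1,1,1,1,1,1,1).

Now H_k = ker ∂_k / im ∂_{k+1}, so:

  H_0: rank C_0 − rank ∂_1 = 9 − 8 = 1, and the invariant factors of ∂_1 are all 1, so H_0 ≅ Z.
  H_1: rank ker ∂_1 − rank ∂_2 = (12 − 8) − 0 = 4, and there is no ∂_2, so H_1 ≅ Z^4.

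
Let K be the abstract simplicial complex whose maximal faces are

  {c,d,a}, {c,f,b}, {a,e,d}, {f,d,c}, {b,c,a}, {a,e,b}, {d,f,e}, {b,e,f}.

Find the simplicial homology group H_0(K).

H_0 = Z.

Order the vertices as a < b < c < d < e < f. Listing each simplex with vertices in this order, K has dimension 2 with simplices:

  0-simplices (6): a, b, c, d, e, f
  1-simplices (12): ab, ac, ad, ae, bc, be, bf, cd, cf, de, df, ef
  2-simplices (8): abc, abe, acd, ade, bcf, bef, cdf, def

so the chain groups are C_0 ≅ Z^6, C_1 ≅ Z^12, C_2 ≅ Z^8.

The boundary map ∂_1: C_1 → C_0 is given by ∂[p,q] = [q] − [p]. For instance
  ∂ab = b − a.
The resulting 6×12 matrix has rank 5, and its Smith normal form has invariant factors (1,1,1,1,1).

Boundary ∂_2: C_2 → C_1 sends each 2-simplex [p,q,r] to [q,r] − [p,r] + [p,q]. For instance
  ∂def = ef − df + de,
  ∂cdf = df − cf + cd.
As a 12×8 matrix over Z this has rank 7, with invariant factors (1,1,1,1,1,1,1).

Reading off H_k = ker ∂_k / im ∂_{k+1}:

  H_0: rank C_0 − rank ∂_1 = 6 − 5 = 1, and the invariant factors of ∂_1 are all 1, so H_0 ≅ Z.

(K is a triangulation of the 2-sphere S^2.)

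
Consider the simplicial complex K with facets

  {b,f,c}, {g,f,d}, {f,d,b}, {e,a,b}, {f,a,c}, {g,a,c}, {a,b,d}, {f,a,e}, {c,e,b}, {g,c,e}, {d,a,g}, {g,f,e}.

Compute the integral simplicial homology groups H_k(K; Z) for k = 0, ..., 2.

H_0 = Z,  H_1 = Z/2Z,  H_2 = 0.

We work with the vertex ordering a < b < c < d < e < f < g. The simplices of K, each written with vertices in increasing order, are:

  0-simplices (7): a, b, c, d, e, f, g
  1-simplices (18): ab, ac, ad, ae, af, ag, bc, bd, be, bf, ce, cf, cg, df, dg, ef, eg, fg
  2-simplices (12): abd, abe, acf, acg, adg, aef, bce, bcf, bdf, ceg, dfg, efg

giving chain groups C_0 ≅ Z^7, C_1 ≅ Z^18, C_2 ≅ Z^12.

The boundary map ∂_1: C_1 → C_0 maps an edge to its endpoints' difference, ∂[p,q] = q − p. For instance
  ∂bd = d − b.
The resulting 7×18 matrix has rank 6, and its Smith normal form has invariant factors (1,1,1,1,1,1).

∂_2: C_2 → C_1 acts by ∂[p,q,r] = [q,r] − [p,r] + [p,q]. For instance
  ∂ceg = eg − cg + ce,
  ∂dfg = fg − dg + df.
The resulting 18×12 matrix has rank 12, and its Smith normal form has invariant factors (1,1,1,1,1,1,1,1,1,1,1,2).

Now H_k = ker ∂_k / im ∂_{k+1}, so:

  H_0: rank C_0 − rank ∂_1 = 7 − 6 = 1, and the invariant factors of ∂_1 are all 1, so H_0 = Z.
  H_1: rank ker ∂_1 − rank ∂_2 = (18 − 6) − 12 = 0, and ∂_2 has invariant factor 2 > 1, so H_1 = Z/2Z.
  H_2: rank ker ∂_2 − rank ∂_3 = (12 − 12) − 0 = 0, and there is no ∂_3, so H_2 = 0.

As a check, the Euler characteristic is 7 − 18 + 12 = 1, which agrees with 1 − 0 + 0 = 1.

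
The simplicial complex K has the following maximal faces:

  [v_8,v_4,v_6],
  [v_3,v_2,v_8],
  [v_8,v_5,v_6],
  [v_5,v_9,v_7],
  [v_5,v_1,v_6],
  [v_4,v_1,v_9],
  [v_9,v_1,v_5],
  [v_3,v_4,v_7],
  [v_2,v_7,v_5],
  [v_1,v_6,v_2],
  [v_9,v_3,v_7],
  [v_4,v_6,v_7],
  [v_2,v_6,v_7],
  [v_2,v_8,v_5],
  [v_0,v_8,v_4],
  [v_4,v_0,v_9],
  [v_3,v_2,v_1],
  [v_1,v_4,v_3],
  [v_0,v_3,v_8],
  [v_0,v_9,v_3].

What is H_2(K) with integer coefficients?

H_2 = 0.

K has 10 vertices, 30 edges, 20 triangles.
rank ∂_2 = 20, rank ∂_3 = 0 ⇒ b_2 = 20 − 20 − 0 = 0. So H_2 ≅ 0.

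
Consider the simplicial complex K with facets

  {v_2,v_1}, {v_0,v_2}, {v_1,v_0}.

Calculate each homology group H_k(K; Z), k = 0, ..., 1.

H_0 ≅ Z,  H_1 ≅ Z.

Take the total order v_0 < v_1 < v_2 on the vertex set. Then K (dimension 1) consists of the simplices:

  0-simplices (3): [v_0], [v_1], [v_2]
  1-simplices (3): [v_0,v_1], [v_0,v_2], [v_1,v_2]

so the chain groups are C_0 ≅ Z^3, C_1 ≅ Z^3.

Boundary ∂_1: C_1 → C_0 sends each edge [p,q] (with p < q) to q − p. For instance
  ∂[v_0,v_1] = [v_1] − [v_0].
This gives a 3×3 integer matrix of rank 2; reducing to Smith normal form yields diagonal entries (1,1).

Now H_k = ker ∂_k / im ∂_{k+1}, so:

  H_0: rank C_0 − rank ∂_1 = 3 − 2 = 1, and the invariant factors of ∂_1 are all 1, so H_0 = Z.
  H_1: rank ker ∂_1 − rank ∂_2 = (3 − 2) − 0 = 1, and there is no ∂_2, so H_1 = Z.

As a check, the Euler characteristic is 3 − 3 = 0, which agrees with 1 − 1 = 0.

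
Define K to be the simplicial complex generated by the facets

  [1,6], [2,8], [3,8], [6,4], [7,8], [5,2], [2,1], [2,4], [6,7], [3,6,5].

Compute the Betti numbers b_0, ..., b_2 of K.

Take the total order 1 < 2 < 3 < 4 < 5 < 6 < 7 < 8 on the vertex set. Then K (dimension 2) consists of the simplices:

  0-simplices (8): [1], [2], [3], [4], [5], [6], [7], [8]
  1-simplices (12): [1,2], [1,6], [2,4], [2,5], [2,8], [3,5], [3,6], [3,8], [4,6], [5,6], [6,7], [7,8]
  2-simplices (1): [3,5,6]

so the chain groups are C_0 ≅ Z^8, C_1 ≅ Z^12, C_2 ≅ Z^1.

The boundary map ∂_1: C_1 → C_0 is given by ∂[p,q] = [q] − [p]. For instance
  ∂[4,6] = [6] − [4].
This gives a 8×12 integer matrix of rank 7; reducing to Smith normal form yields diagonal entries (1,1,1,1,1,1,1).

∂_2: C_2 → C_1 maps a triangle to the signed sum of its edges. For instance
  ∂[3,5,6] = [5,6] − [3,6] + [3,5].
This gives a 12×1 integer matrix of rank 1; reducing to Smith normal form yields diagonal entries (1).

Now H_k = ker ∂_k / im ∂_{k+1}, so:

  H_0: rank C_0 − rank ∂_1 = 8 − 7 = 1, and the invariant factors of ∂_1 are all 1, so H_0 = Z.
  H_1: rank ker ∂_1 − rank ∂_2 = (12 − 7) − 1 = 4, and the invariant factors of ∂_2 are all 1, so H_1 = Z^4.
  H_2: rank ker ∂_2 − rank ∂_3 = (1 − 1) − 0 = 0, and there is no ∂_3, so H_2 = 0.

Hence the Betti numbers are b_0 = 1, b_1 = 4, b_2 = 0.

b_0 = 1, b_1 = 4, b_2 = 0.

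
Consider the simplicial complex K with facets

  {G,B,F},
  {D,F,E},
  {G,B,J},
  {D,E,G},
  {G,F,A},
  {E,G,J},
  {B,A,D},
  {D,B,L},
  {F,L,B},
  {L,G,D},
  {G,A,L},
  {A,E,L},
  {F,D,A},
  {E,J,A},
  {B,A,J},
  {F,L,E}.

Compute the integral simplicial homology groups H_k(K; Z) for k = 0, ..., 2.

H_0 = Z,  H_1 = Z^2,  H_2 = Z.

We work with the vertex ordering A < B < D < E < F < G < J < L. The simplices of K, each written with vertices in increasing order, are:

  0-simplices (8): A, B, D, E, F, G, J, L
  1-simplices (24): AB, AD, AE, AF, AG, AJ, AL, BD, BF, BG, BJ, BL, DE, DF, DG, DL, EF, EG, EJ, EL, FG, FL, GJ, GL
  2-simplices (16): ABD, ABJ, ADF, AEJ, AEL, AFG, AGL, BDL, BFG, BFL, BGJ, DEF, DEG, DGL, EFL, EGJ

so the chain groups are C_0 ≅ Z^8, C_1 ≅ Z^24, C_2 ≅ Z^16.

The boundary map ∂_1: C_1 → C_0 maps an edge to its endpoints' difference, ∂[p,q] = q − p. For instance
  ∂AF = F − A.
The 8×24 boundary matrix has rank 7 and Smith normal form diag(1,1,1,1,1,1,1).

The boundary map ∂_2: C_2 → C_1 sends each 2-simplex [p,q,r] to [q,r] − [p,r] + [p,q]. For instance
  ∂AFG = FG − AG + AF,
  ∂ABJ = BJ − AJ + AB.
The 24×16 boundary matrix has rank 15 and Smith normal form diag(1,1,1,1,1,1,1,1,1,1,1,1,1,1,1).

Reading off H_k = ker ∂_k / im ∂_{k+1}:

  H_0: rank C_0 − rank ∂_1 = 8 − 7 = 1, and the invariant factors of ∂_1 are all 1, so H_0 ≅ Z.
  H_1: rank ker ∂_1 − rank ∂_2 = (24 − 7) − 15 = 2, and the invariant factors of ∂_2 are all 1, so H_1 ≅ Z^2.
  H_2: rank ker ∂_2 − rank ∂_3 = (16 − 15) − 0 = 1, and there is no ∂_3, so H_2 ≅ Z.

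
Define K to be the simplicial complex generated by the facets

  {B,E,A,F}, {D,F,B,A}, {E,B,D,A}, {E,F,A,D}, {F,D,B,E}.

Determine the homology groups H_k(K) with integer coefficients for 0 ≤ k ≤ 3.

H_0 = Z,  H_1 = 0,  H_2 = 0,  H_3 = Z.

We work with the vertex ordering A < B < D < E < F. The simplices of K, each written with vertices in increasing order, are:

  0-simplices (5): A, B, D, E, F
  1-simplices (10): AB, AD, AE, AF, BD, BE, BF, DE, DF, EF
  2-simplices (10): ABD, ABE, ABF, ADE, ADF, AEF, BDE, BDF, BEF, DEF
  3-simplices (5): ABDE, ABDF, ABEF, ADEF, BDEF

Hence C_0 ≅ Z^5, C_1 ≅ Z^10, C_2 ≅ Z^10, C_3 ≅ Z^5.

Boundary ∂_1: C_1 → C_0 maps an edge to its endpoints' difference, ∂[p,q] = q − p.
The resulting 5×10 matrix has rank 4, and its Smith normal form has invariant factors (1,1,1,1).

The boundary map ∂_2: C_2 → C_1 sends each 2-simplex [p,q,r] to [q,r] − [p,r] + [p,q]. For instance
  ∂ADF = DF − AF + AD,
  ∂AEF = EF − AF + AE.
As a 10×10 matrix over Z this has rank 6, with invariant factors (1,1,1,1,1,1).

The boundary map ∂_3: C_3 → C_2 sends each 3-simplex σ to the alternating sum Σ_i (−1)^i (σ with its i-th vertex removed). For instance
  ∂BDEF = DEF − BEF + BDF − BDE,
  ∂ADEF = DEF − AEF + ADF − ADE.
As a 10×5 matrix over Z this has rank 4, with invariant factors (1,1,1,1).

Reading off H_k = ker ∂_k / im ∂_{k+1}:

  H_0: rank C_0 − rank ∂_1 = 5 − 4 = 1, and the invariant factors of ∂_1 are all 1, so H_0 ≅ Z.
  H_1: rank ker ∂_1 − rank ∂_2 = (10 − 4) − 6 = 0, and the invariant factors of ∂_2 are all 1, so H_1 ≅ 0.
  H_2: rank ker ∂_2 − rank ∂_3 = (10 − 6) − 4 = 0, and the invariant factors of ∂_3 are all 1, so H_2 ≅ 0.
  H_3: rank ker ∂_3 − rank ∂_4 = (5 − 4) − 0 = 1, and there is no ∂_4, so H_3 ≅ Z.

As a check, the Euler characteristic is 5 − 10 + 10 − 5 = 0, which agrees with 1 − 0 + 0 − 1 = 0.
(K is a triangulation of the 3-sphere S^3.)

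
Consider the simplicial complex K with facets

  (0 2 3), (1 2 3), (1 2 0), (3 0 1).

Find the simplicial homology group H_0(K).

Take the total order 0 < 1 < 2 < 3 on the vertex set. Then K (dimension 2) consists of the simplices:

  0-simplices (4): [0], [1], [2], [3]
  1-simplices (6): [0,1], [0,2], [0,3], [1,2], [1,3], [2,3]
  2-simplices (4): [0,1,2], [0,1,3], [0,2,3], [1,2,3]

giving chain groups C_0 ≅ Z^4, C_1 ≅ Z^6, C_2 ≅ Z^4.

Boundary ∂_1: C_1 → C_0 is given by ∂[p,q] = [q] − [p]. For instance
  ∂[2,3] = [3] − [2].
The resulting 4×6 matrix has rank 3, and its Smith normal form has invariant factors (1,1,1).

∂_2: C_2 → C_1 maps a triangle to the signed sum of its edges. For instance
  ∂[0,1,3] = [1,3] − [0,3] + [0,1],
  ∂[0,1,2] = [1,2] − [0,2] + [0,1].
As a 6×4 matrix over Z this has rank 3, with invariant factors (1,1,1).

Computing H_k = (kernel of ∂_k) / (image of ∂_{k+1}):

  H_0: rank C_0 − rank ∂_1 = 4 − 3 = 1, and the invariant factors of ∂_1 are all 1, so H_0 = Z.

H_0 ≅ Z.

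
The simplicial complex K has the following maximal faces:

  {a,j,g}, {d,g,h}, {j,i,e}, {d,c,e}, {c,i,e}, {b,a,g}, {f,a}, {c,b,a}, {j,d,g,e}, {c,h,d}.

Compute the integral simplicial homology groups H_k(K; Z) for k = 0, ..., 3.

We work with the vertex ordering a < b < c < d < e < f < g < h < i < j. The simplices of K, each written with vertices in increasing order, are:

  0-simplices (10): a, b, c, d, e, f, g, h, i, j
  1-simplices (21): ab, ac, af, ag, aj, bc, bg, cd, ce, ch, ci, de, dg, dh, dj, eg, ei, ej, gh, gj, ij
  2-simplices (12): abc, abg, agj, cde, cdh, cei, deg, dej, dgh, dgj, egj, eij
  3-simplices (1): degj

so the chain groups are C_0 ≅ Z^10, C_1 ≅ Z^21, C_2 ≅ Z^12, C_3 ≅ Z^1.

The boundary map ∂_1: C_1 → C_0 is given by ∂[p,q] = [q] − [p].
This gives a 10×21 integer matrix of rank 9; reducing to Smith normal form yields diagonal entries (1,1,1,1,1,1,1,1,1).

∂_2: C_2 → C_1 sends each 2-simplex [p,q,r] to [q,r] − [p,r] + [p,q]. For instance
  ∂cei = ei − ci + ce,
  ∂dgh = gh − dh + dg.
As a 21×12 matrix over Z this has rank 11, with invariant factors (1,1,1,1,1,1,1,1,1,1,1).

The boundary map ∂_3: C_3 → C_2 sends each 3-simplex σ to the alternating sum Σ_i (−1)^i (σ with its i-th vertex removed). For instance
  ∂degj = egj − dgj + dej − deg.
This gives a 12×1 integer matrix of rank 1; reducing to Smith normal form yields diagonal entries (1).

Now H_k = ker ∂_k / im ∂_{k+1}, so:

  H_0: rank C_0 − rank ∂_1 = 10 − 9 = 1, and the invariant factors of ∂_1 are all 1, so H_0 = Z.
  H_1: rank ker ∂_1 − rank ∂_2 = (21 − 9) − 11 = 1, and the invariant factors of ∂_2 are all 1, so H_1 = Z.
  H_2: rank ker ∂_2 − rank ∂_3 = (12 − 11) − 1 = 0, and the invariant factors of ∂_3 are all 1, so H_2 = 0.
  H_3: rank ker ∂_3 − rank ∂_4 = (1 − 1) − 0 = 0, and there is no ∂_4, so H_3 = 0.

H_0 ≅ Z,  H_1 ≅ Z,  H_2 = 0,  H_3 = 0.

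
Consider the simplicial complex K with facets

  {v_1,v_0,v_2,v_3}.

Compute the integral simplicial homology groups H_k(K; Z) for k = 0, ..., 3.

H_0 ≅ Z,  H_1 = 0,  H_2 = 0,  H_3 = 0.

Fix the vertex order v_0 < v_1 < v_2 < v_3 and write every simplex with vertices in increasing order. Then dim K = 3 and the simplices of K are:

  0-simplices (4): [v_0], [v_1], [v_2], [v_3]
  1-simplices (6): [v_0,v_1], [v_0,v_2], [v_0,v_3], [v_1,v_2], [v_1,v_3], [v_2,v_3]
  2-simplices (4): [v_0,v_1,v_2], [v_0,v_1,v_3], [v_0,v_2,v_3], [v_1,v_2,v_3]
  3-simplices (1): [v_0,v_1,v_2,v_3]

giving chain groups C_0 ≅ Z^4, C_1 ≅ Z^6, C_2 ≅ Z^4, C_3 ≅ Z^1.

∂_1: C_1 → C_0 sends each edge [p,q] (with p < q) to q − p. For instance
  ∂[v_0,v_2] = [v_2] − [v_0].
This gives a 4×6 integer matrix of rank 3; reducing to Smith normal form yields diagonal entries (1,1,1).

The boundary map ∂_2: C_2 → C_1 maps a triangle to the signed sum of its edges. For instance
  ∂[v_0,v_2,v_3] = [v_2,v_3] − [v_0,v_3] + [v_0,v_2],
  ∂[v_1,v_2,v_3] = [v_2,v_3] − [v_1,v_3] + [v_1,v_2].
As a 6×4 matrix over Z this has rank 3, with invariant factors (1,1,1).

The boundary map ∂_3: C_3 → C_2 sends each 3-simplex σ to the alternating sum Σ_i (−1)^i (σ with its i-th vertex removed). For instance
  ∂[v_0,v_1,v_2,v_3] = [v_1,v_2,v_3] − [v_0,v_2,v_3] + [v_0,v_1,v_3] − [v_0,v_1,v_2].
As a 4×1 matrix over Z this has rank 1, with invariant factors (1).

Now H_k = ker ∂_k / im ∂_{k+1}, so:

  H_0: rank C_0 − rank ∂_1 = 4 − 3 = 1, and the invariant factors of ∂_1 are all 1, so H_0 = Z.
  H_1: rank ker ∂_1 − rank ∂_2 = (6 − 3) − 3 = 0, and the invariant factors of ∂_2 are all 1, so H_1 = 0.
  H_2: rank ker ∂_2 − rank ∂_3 = (4 − 3) − 1 = 0, and the invariant factors of ∂_3 are all 1, so H_2 = 0.
  H_3: rank ker ∂_3 − rank ∂_4 = (1 − 1) − 0 = 0, and there is no ∂_4, so H_3 = 0.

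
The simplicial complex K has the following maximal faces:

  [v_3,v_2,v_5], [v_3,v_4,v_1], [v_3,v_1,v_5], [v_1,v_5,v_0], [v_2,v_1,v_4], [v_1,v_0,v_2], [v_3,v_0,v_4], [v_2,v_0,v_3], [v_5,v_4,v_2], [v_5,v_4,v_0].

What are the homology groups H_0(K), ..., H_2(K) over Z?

Fix the vertex order v_0 < v_1 < v_2 < v_3 < v_4 < v_5 and write every simplex with vertices in increasing order. Then dim K = 2 and the simplices of K are:

  0-simplices (6): [v_0], [v_1], [v_2], [v_3], [v_4], [v_5]
  1-simplices (15): (15 of them)
  2-simplices (10): [v_0,v_1,v_2], [v_0,v_1,v_5], [v_0,v_2,v_3], [v_0,v_3,v_4], [v_0,v_4,v_5], [v_1,v_2,v_4], [v_1,v_3,v_4], [v_1,v_3,v_5], [v_2,v_3,v_5], [v_2,v_4,v_5]

so the chain groups are C_0 ≅ Z^6, C_1 ≅ Z^15, C_2 ≅ Z^10.

The boundary map ∂_1: C_1 → C_0 maps an edge to its endpoints' difference, ∂[p,q] = q − p.
As a 6×15 matrix over Z this has rank 5, with invariant factors (1,1,1,1,1).

The boundary map ∂_2: C_2 → C_1 sends each 2-simplex [p,q,r] to [q,r] − [p,r] + [p,q]. For instance
  ∂[v_0,v_4,v_5] = [v_4,v_5] − [v_0,v_5] + [v_0,v_4],
  ∂[v_2,v_3,v_5] = [v_3,v_5] − [v_2,v_5] + [v_2,v_3].
The resulting 15×10 matrix has rank 10, and its Smith normal form has invariant factors (1,1,1,1,1,1,1,1,1,2).

Reading off H_k = ker ∂_k / im ∂_{k+1}:

  H_0: rank C_0 − rank ∂_1 = 6 − 5 = 1, and the invariant factors of ∂_1 are all 1, so H_0 ≅ Z.
  H_1: rank ker ∂_1 − rank ∂_2 = (15 − 5) − 10 = 0, and ∂_2 has invariant factor 2 > 1, so H_1 ≅ Z/2Z.
  H_2: rank ker ∂_2 − rank ∂_3 = (10 − 10) − 0 = 0, and there is no ∂_3, so H_2 ≅ 0.

As a check, the Euler characteristic is 6 − 15 + 10 = 1, which agrees with 1 − 0 + 0 = 1.

H_0 ≅ Z,  H_1 ≅ Z/2Z,  H_2 = 0.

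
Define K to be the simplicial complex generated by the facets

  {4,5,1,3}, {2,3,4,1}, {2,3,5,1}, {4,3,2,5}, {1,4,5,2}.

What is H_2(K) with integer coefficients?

H_2 ≅ 0.

Take the total order 1 < 2 < 3 < 4 < 5 on the vertex set. Then K (dimension 3) consists of the simplices:

  0-simplices (5): [1], [2], [3], [4], [5]
  1-simplices (10): [1,2], [1,3], [1,4], [1,5], [2,3], [2,4], [2,5], [3,4], [3,5], [4,5]
  2-simplices (10): [1,2,3], [1,2,4], [1,2,5], [1,3,4], [1,3,5], [1,4,5], [2,3,4], [2,3,5], [2,4,5], [3,4,5]
  3-simplices (5): [1,2,3,4], [1,2,3,5], [1,2,4,5], [1,3,4,5], [2,3,4,5]

Hence C_0 ≅ Z^5, C_1 ≅ Z^10, C_2 ≅ Z^10, C_3 ≅ Z^5.

Boundary ∂_1: C_1 → C_0 sends each edge [p,q] (with p < q) to q − p.
As a 5×10 matrix over Z this has rank 4, with invariant factors (1,1,1,1).

Boundary ∂_2: C_2 → C_1 maps a triangle to the signed sum of its edges. For instance
  ∂[1,3,5] = [3,5] − [1,5] + [1,3],
  ∂[1,2,4] = [2,4] − [1,4] + [1,2].
The resulting 10×10 matrix has rank 6, and its Smith normal form has invariant factors (1,1,1,1,1,1).

Boundary ∂_3: C_3 → C_2 sends each 3-simplex σ to the alternating sum Σ_i (−1)^i (σ with its i-th vertex removed). For instance
  ∂[1,2,4,5] = [2,4,5] − [1,4,5] + [1,2,5] − [1,2,4],
  ∂[1,2,3,4] = [2,3,4] − [1,3,4] + [1,2,4] − [1,2,3].
This gives a 10×5 integer matrix of rank 4; reducing to Smith normal form yields diagonal entries (1,1,1,1).

Reading off H_k = ker ∂_k / im ∂_{k+1}:

  H_2: rank ker ∂_2 − rank ∂_3 = (10 − 6) − 4 = 0, and the invariant factors of ∂_3 are all 1, so H_2 = 0.

(K is a triangulation of the 3-sphere S^3.)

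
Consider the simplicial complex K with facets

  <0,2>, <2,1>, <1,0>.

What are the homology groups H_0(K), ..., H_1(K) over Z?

We work with the vertex ordering 0 < 1 < 2. The simplices of K, each written with vertices in increasing order, are:

  0-simplices (3): [0], [1], [2]
  1-simplices (3): [0,1], [0,2], [1,2]

so the chain groups are C_0 ≅ Z^3, C_1 ≅ Z^3.

Boundary ∂_1: C_1 → C_0 sends each edge [p,q] (with p < q) to q − p. For instance
  ∂[0,2] = [2] − [0].
The 3×3 boundary matrix has rank 2 and Smith normal form diag(1,1).

Reading off H_k = ker ∂_k / im ∂_{k+1}:

  H_0: rank C_0 − rank ∂_1 = 3 − 2 = 1, and the invariant factors of ∂_1 are all 1, so H_0 ≅ Z.
  H_1: rank ker ∂_1 − rank ∂_2 = (3 − 2) − 0 = 1, and there is no ∂_2, so H_1 ≅ Z.

H_0 ≅ Z,  H_1 ≅ Z.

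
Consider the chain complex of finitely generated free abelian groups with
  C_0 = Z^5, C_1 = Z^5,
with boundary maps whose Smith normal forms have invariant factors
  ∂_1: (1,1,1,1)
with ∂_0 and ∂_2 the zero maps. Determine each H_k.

H_0: b_0 = 5 − 0 − 4 = 1; torsion from ∂_1 factors > 1: none. So H_0 ≅ Z.
H_1: b_1 = 5 − 4 − 0 = 1; torsion from ∂_2 factors > 1: none. So H_1 ≅ Z.

H_0 ≅ Z,  H_1 ≅ Z.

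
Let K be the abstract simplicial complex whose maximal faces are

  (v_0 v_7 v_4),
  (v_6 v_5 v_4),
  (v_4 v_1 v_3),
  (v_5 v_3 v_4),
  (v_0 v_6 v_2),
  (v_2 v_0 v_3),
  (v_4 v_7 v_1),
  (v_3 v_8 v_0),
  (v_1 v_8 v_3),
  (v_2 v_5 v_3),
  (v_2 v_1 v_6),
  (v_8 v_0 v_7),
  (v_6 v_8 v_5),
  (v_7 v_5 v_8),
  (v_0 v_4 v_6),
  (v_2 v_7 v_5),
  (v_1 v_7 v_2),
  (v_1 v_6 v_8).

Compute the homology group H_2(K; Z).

Order the vertices as v_0 < v_1 < v_2 < v_3 < v_4 < v_5 < v_6 < v_7 < v_8. Listing each simplex with vertices in this order, K has dimension 2 with simplices:

  0-simplices (9): [v_0], [v_1], [v_2], [v_3], [v_4], [v_5], [v_6], [v_7], [v_8]
  1-simplices (27): (27 of them)
  2-simplices (18): (18 of them)

Hence C_0 ≅ Z^9, C_1 ≅ Z^27, C_2 ≅ Z^18.

∂_1: C_1 → C_0 sends each edge [p,q] (with p < q) to q − p. For instance
  ∂[v_5,v_6] = [v_6] − [v_5].
The 9×27 boundary matrix has rank 8 and Smith normal form diag(1,1,1,1,1,1,1,1).

Boundary ∂_2: C_2 → C_1 maps a triangle to the signed sum of its edges. For instance
  ∂[v_1,v_2,v_7] = [v_2,v_7] − [v_1,v_7] + [v_1,v_2],
  ∂[v_1,v_4,v_7] = [v_4,v_7] − [v_1,v_7] + [v_1,v_4].
The 27×18 boundary matrix has rank 17 and Smith normal form diag(1,1,1,1,1,1,1,1,1,1,1,1,1,1,1,1,1).

Computing H_k = (kernel of ∂_k) / (image of ∂_{k+1}):

  H_2: rank ker ∂_2 − rank ∂_3 = (18 − 17) − 0 = 1, and there is no ∂_3, so H_2 = Z.

H_2 = Z.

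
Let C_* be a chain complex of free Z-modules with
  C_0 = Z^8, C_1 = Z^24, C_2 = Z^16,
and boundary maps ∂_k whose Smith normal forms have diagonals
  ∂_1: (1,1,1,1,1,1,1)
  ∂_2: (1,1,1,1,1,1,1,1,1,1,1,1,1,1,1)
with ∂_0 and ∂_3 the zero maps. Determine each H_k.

H_0 ≅ Z,  H_1 ≅ Z^2,  H_2 ≅ Z.

H_0: b_0 = 8 − 0 − 7 = 1; torsion from ∂_1 factors > 1: none. So H_0 ≅ Z.
H_1: b_1 = 24 − 7 − 15 = 2; torsion from ∂_2 factors > 1: none. So H_1 ≅ Z^2.
H_2: b_2 = 16 − 15 − 0 = 1; torsion from ∂_3 factors > 1: none. So H_2 ≅ Z.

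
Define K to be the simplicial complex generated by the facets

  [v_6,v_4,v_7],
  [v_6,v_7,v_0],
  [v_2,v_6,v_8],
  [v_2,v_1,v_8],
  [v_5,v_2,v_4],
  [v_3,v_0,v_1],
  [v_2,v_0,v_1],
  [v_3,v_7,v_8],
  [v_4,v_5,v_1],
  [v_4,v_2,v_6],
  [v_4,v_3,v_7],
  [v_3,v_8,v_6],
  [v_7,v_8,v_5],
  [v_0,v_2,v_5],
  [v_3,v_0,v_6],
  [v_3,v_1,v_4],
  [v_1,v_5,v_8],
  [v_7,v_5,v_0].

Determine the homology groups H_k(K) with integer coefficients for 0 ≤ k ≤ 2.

Take the total order v_0 < v_1 < v_2 < v_3 < v_4 < v_5 < v_6 < v_7 < v_8 on the vertex set. Then K (dimension 2) consists of the simplices:

  0-simplices (9): [v_0], [v_1], [v_2], [v_3], [v_4], [v_5], [v_6], [v_7], [v_8]
  1-simplices (27): (27 of them)
  2-simplices (18): (18 of them)

giving chain groups C_0 ≅ Z^9, C_1 ≅ Z^27, C_2 ≅ Z^18.

The boundary map ∂_1: C_1 → C_0 is given by ∂[p,q] = [q] − [p].
As a 9×27 matrix over Z this has rank 8, with invariant factors (1,1,1,1,1,1,1,1).

∂_2: C_2 → C_1 sends each 2-simplex [p,q,r] to [q,r] − [p,r] + [p,q]. For instance
  ∂[v_0,v_3,v_6] = [v_3,v_6] − [v_0,v_6] + [v_0,v_3],
  ∂[v_0,v_1,v_2] = [v_1,v_2] − [v_0,v_2] + [v_0,v_1].
This gives a 27×18 integer matrix of rank 18; reducing to Smith normal form yields diagonal entries (1,1,1,1,1,1,1,1,1,1,1,1,1,1,1,1,1,2).

Now H_k = ker ∂_k / im ∂_{k+1}, so:

  H_0: rank C_0 − rank ∂_1 = 9 − 8 = 1, and the invariant factors of ∂_1 are all 1, so H_0 ≅ Z.
  H_1: rank ker ∂_1 − rank ∂_2 = (27 − 8) − 18 = 1, and ∂_2 has invariant factor 2 > 1, so H_1 ≅ Z × Z/2.
  H_2: rank ker ∂_2 − rank ∂_3 = (18 − 18) − 0 = 0, and there is no ∂_3, so H_2 ≅ 0.

H_0 ≅ Z,  H_1 ≅ Z × Z/2,  H_2 = 0.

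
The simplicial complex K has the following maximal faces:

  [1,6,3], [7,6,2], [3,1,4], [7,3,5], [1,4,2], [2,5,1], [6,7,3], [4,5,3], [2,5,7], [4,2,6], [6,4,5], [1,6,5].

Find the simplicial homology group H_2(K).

K has 7 vertices, 18 edges, 12 triangles.
rank ∂_2 = 12, rank ∂_3 = 0 ⇒ b_2 = 12 − 12 − 0 = 0. So H_2 ≅ 0.

H_2 = 0.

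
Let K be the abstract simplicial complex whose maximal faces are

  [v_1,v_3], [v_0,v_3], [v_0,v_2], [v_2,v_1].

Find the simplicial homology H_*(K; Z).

Order the vertices as v_0 < v_1 < v_2 < v_3. Listing each simplex with vertices in this order, K has dimension 1 with simplices:

  0-simplices (4): [v_0], [v_1], [v_2], [v_3]
  1-simplices (4): [v_0,v_2], [v_0,v_3], [v_1,v_2], [v_1,v_3]

so the chain groups are C_0 ≅ Z^4, C_1 ≅ Z^4.

∂_1: C_1 → C_0 is given by ∂[p,q] = [q] − [p].
This gives a 4×4 integer matrix of rank 3; reducing to Smith normal form yields diagonal entries (1,1,1).

From H_k ≅ ker(∂_k) / im(∂_{k+1}) we obtain:

  H_0: rank C_0 − rank ∂_1 = 4 − 3 = 1, and the invariant factors of ∂_1 are all 1, so H_0 ≅ Z.
  H_1: rank ker ∂_1 − rank ∂_2 = (4 − 3) − 0 = 1, and there is no ∂_2, so H_1 ≅ Z.

H_0 ≅ Z,  H_1 ≅ Z.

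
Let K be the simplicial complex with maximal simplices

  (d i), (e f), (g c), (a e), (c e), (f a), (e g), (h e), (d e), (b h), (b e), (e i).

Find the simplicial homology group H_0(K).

H_0 ≅ Z.

Order the vertices as a < b < c < d < e < f < g < h < i. Listing each simplex with vertices in this order, K has dimension 1 with simplices:

  0-simplices (9): a, b, c, d, e, f, g, h, i
  1-simplices (12): ae, af, be, bh, ce, cg, de, di, ef, eg, eh, ei

Hence C_0 ≅ Z^9, C_1 ≅ Z^12.

The boundary map ∂_1: C_1 → C_0 is given by ∂[p,q] = [q] − [p].
As a 9×12 matrix over Z this has rank 8, with invariant factors (1,1,1,1,1,1,1,1).

Now H_k = ker ∂_k / im ∂_{k+1}, so:

  H_0: rank C_0 − rank ∂_1 = 9 − 8 = 1, and the invariant factors of ∂_1 are all 1, so H_0 = Z.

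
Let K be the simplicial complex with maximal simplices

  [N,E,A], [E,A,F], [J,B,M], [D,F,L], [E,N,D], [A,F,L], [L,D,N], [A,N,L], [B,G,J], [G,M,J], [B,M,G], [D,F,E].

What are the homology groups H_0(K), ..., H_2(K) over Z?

Fix the vertex order A < B < D < E < F < G < J < L < M < N and write every simplex with vertices in increasing order. Then dim K = 2 and the simplices of K are:

  0-simplices (10): A, B, D, E, F, G, J, L, M, N
  1-simplices (18): AE, AF, AL, AN, BG, BJ, BM, DE, DF, DL, DN, EF, EN, FL, GJ, GM, JM, LN
  2-simplices (12): AEF, AEN, AFL, ALN, BGJ, BGM, BJM, DEF, DEN, DFL, DLN, GJM

so the chain groups are C_0 ≅ Z^10, C_1 ≅ Z^18, C_2 ≅ Z^12.

The boundary map ∂_1: C_1 → C_0 sends each edge [p,q] (with p < q) to q − p. For instance
  ∂EN = N − E.
The resulting 10×18 matrix has rank 8, and its Smith normal form has invariant factors (1,1,1,1,1,1,1,1).

The boundary map ∂_2: C_2 → C_1 sends each 2-simplex [p,q,r] to [q,r] − [p,r] + [p,q]. For instance
  ∂ALN = LN − AN + AL,
  ∂AEN = EN − AN + AE.
The 18×12 boundary matrix has rank 10 and Smith normal form diag(1,1,1,1,1,1,1,1,1,1).

Now H_k = ker ∂_k / im ∂_{k+1}, so:

  H_0: rank C_0 − rank ∂_1 = 10 − 8 = 2, and the invariant factors of ∂_1 are all 1, so H_0 ≅ Z^2.
  H_1: rank ker ∂_1 − rank ∂_2 = (18 − 8) − 10 = 0, and the invariant factors of ∂_2 are all 1, so H_1 ≅ 0.
  H_2: rank ker ∂_2 − rank ∂_3 = (12 − 10) − 0 = 2, and there is no ∂_3, so H_2 ≅ Z^2.

As a check, the Euler characteristic is 10 − 18 + 12 = 4, which agrees with 2 − 0 + 2 = 4.
(K is a triangulation of the disjoint union of the 2-sphere S^2 and the 2-sphere S^2.)

H_0 ≅ Z^2,  H_1 = 0,  H_2 ≅ Z^2.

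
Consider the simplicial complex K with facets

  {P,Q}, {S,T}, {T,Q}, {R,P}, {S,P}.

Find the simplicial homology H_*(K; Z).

Fix the vertex order P < Q < R < S < T and write every simplex with vertices in increasing order. Then dim K = 1 and the simplices of K are:

  0-simplices (5): P, Q, R, S, T
  1-simplices (5): PQ, PR, PS, QT, ST

so the chain groups are C_0 ≅ Z^5, C_1 ≅ Z^5.

∂_1: C_1 → C_0 maps an edge to its endpoints' difference, ∂[p,q] = q − p.
The 5×5 boundary matrix has rank 4 and Smith normal form diag(1,1,1,1).

Computing H_k = (kernel of ∂_k) / (image of ∂_{k+1}):

  H_0: rank C_0 − rank ∂_1 = 5 − 4 = 1, and the invariant factors of ∂_1 are all 1, so H_0 ≅ Z.
  H_1: rank ker ∂_1 − rank ∂_2 = (5 − 4) − 0 = 1, and there is no ∂_2, so H_1 ≅ Z.

As a check, the Euler characteristic is 5 − 5 = 0, which agrees with 1 − 1 = 0.

H_0 = Z,  H_1 = Z.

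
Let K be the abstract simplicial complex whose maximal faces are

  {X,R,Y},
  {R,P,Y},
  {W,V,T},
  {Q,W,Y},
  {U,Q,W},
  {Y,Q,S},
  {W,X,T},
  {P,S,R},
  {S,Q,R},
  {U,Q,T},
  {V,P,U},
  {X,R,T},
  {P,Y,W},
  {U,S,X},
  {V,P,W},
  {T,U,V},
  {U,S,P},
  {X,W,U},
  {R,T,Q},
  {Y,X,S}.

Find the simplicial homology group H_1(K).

Order the vertices as P < Q < R < S < T < U < V < W < X < Y. Listing each simplex with vertices in this order, K has dimension 2 with simplices:

  0-simplices (10): P, Q, R, S, T, U, V, W, X, Y
  1-simplices (30): PR, PS, PU, PV, PW, PY, QR, QS, QT, QU, QW, QY, RS, RT, RX, RY, SU, SX, SY, TU, TV, TW, TX, UV, UW, UX, VW, WX, WY, XY
  2-simplices (20): PRS, PRY, PSU, PUV, PVW, PWY, QRS, QRT, QSY, QTU, QUW, QWY, RTX, RXY, SUX, SXY, TUV, TVW, TWX, UWX

so the chain groups are C_0 ≅ Z^10, C_1 ≅ Z^30, C_2 ≅ Z^20.

∂_1: C_1 → C_0 sends each edge [p,q] (with p < q) to q − p.
The 10×30 boundary matrix has rank 9 and Smith normal form diag(1,1,1,1,1,1,1,1,1).

Boundary ∂_2: C_2 → C_1 sends each 2-simplex [p,q,r] to [q,r] − [p,r] + [p,q]. For instance
  ∂PRY = RY − PY + PR,
  ∂QRS = RS − QS + QR.
The resulting 30×20 matrix has rank 20, and its Smith normal form has invariant factors (1,1,1,1,1,1,1,1,1,1,1,1,1,1,1,1,1,1,1,2).

Computing H_k = (kernel of ∂_k) / (image of ∂_{k+1}):

  H_1: rank ker ∂_1 − rank ∂_2 = (30 − 9) − 20 = 1, and ∂_2 has invariant factor 2 > 1, so H_1 ≅ Z ⊕ Z/2Z.

H_1 ≅ Z ⊕ Z/2Z.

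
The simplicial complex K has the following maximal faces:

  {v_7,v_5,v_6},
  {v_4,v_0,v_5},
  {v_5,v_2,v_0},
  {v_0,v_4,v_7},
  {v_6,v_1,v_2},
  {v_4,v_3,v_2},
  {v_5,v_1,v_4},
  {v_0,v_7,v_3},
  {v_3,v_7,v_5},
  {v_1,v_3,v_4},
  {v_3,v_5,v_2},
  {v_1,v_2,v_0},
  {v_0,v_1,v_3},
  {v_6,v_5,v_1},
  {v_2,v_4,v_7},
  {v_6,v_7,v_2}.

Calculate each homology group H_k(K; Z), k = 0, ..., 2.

H_0 ≅ Z,  H_1 ≅ Z^2,  H_2 ≅ Z.

Fix the vertex order v_0 < v_1 < v_2 < v_3 < v_4 < v_5 < v_6 < v_7 and write every simplex with vertices in increasing order. Then dim K = 2 and the simplices of K are:

  0-simplices (8): [v_0], [v_1], [v_2], [v_3], [v_4], [v_5], [v_6], [v_7]
  1-simplices (24): (24 of them)
  2-simplices (16): (16 of them)

giving chain groups C_0 ≅ Z^8, C_1 ≅ Z^24, C_2 ≅ Z^16.

∂_1: C_1 → C_0 is given by ∂[p,q] = [q] − [p].
As a 8×24 matrix over Z this has rank 7, with invariant factors (1,1,1,1,1,1,1).

Boundary ∂_2: C_2 → C_1 maps a triangle to the signed sum of its edges. For instance
  ∂[v_3,v_5,v_7] = [v_5,v_7] − [v_3,v_7] + [v_3,v_5],
  ∂[v_2,v_4,v_7] = [v_4,v_7] − [v_2,v_7] + [v_2,v_4].
This gives a 24×16 integer matrix of rank 15; reducing to Smith normal form yields diagonal entries (1,1,1,1,1,1,1,1,1,1,1,1,1,1,1).

Now H_k = ker ∂_k / im ∂_{k+1}, so:

  H_0: rank C_0 − rank ∂_1 = 8 − 7 = 1, and the invariant factors of ∂_1 are all 1, so H_0 = Z.
  H_1: rank ker ∂_1 − rank ∂_2 = (24 − 7) − 15 = 2, and the invariant factors of ∂_2 are all 1, so H_1 = Z^2.
  H_2: rank ker ∂_2 − rank ∂_3 = (16 − 15) − 0 = 1, and there is no ∂_3, so H_2 = Z.

As a check, the Euler characteristic is 8 − 24 + 16 = 0, which agrees with 1 − 2 + 1 = 0.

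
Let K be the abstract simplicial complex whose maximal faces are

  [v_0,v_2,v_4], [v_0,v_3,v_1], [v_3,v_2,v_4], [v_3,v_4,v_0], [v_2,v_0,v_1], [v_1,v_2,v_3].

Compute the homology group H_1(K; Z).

H_1 = 0.

Fix the vertex order v_0 < v_1 < v_2 < v_3 < v_4 and write every simplex with vertices in increasing order. Then dim K = 2 and the simplices of K are:

  0-simplices (5): [v_0], [v_1], [v_2], [v_3], [v_4]
  1-simplices (9): [v_0,v_1], [v_0,v_2], [v_0,v_3], [v_0,v_4], [v_1,v_2], [v_1,v_3], [v_2,v_3], [v_2,v_4], [v_3,v_4]
  2-simplices (6): [v_0,v_1,v_2], [v_0,v_1,v_3], [v_0,v_2,v_4], [v_0,v_3,v_4], [v_1,v_2,v_3], [v_2,v_3,v_4]

so the chain groups are C_0 ≅ Z^5, C_1 ≅ Z^9, C_2 ≅ Z^6.

∂_1: C_1 → C_0 sends each edge [p,q] (with p < q) to q − p.
The 5×9 boundary matrix has rank 4 and Smith normal form diag(1,1,1,1).

Boundary ∂_2: C_2 → C_1 acts by ∂[p,q,r] = [q,r] − [p,r] + [p,q]. For instance
  ∂[v_0,v_1,v_2] = [v_1,v_2] − [v_0,v_2] + [v_0,v_1],
  ∂[v_0,v_2,v_4] = [v_2,v_4] − [v_0,v_4] + [v_0,v_2].
The resulting 9×6 matrix has rank 5, and its Smith normal form has invariant factors (1,1,1,1,1).

From H_k ≅ ker(∂_k) / im(∂_{k+1}) we obtain:

  H_1: rank ker ∂_1 − rank ∂_2 = (9 − 4) − 5 = 0, and the invariant factors of ∂_2 are all 1, so H_1 ≅ 0.

(K is a triangulation of the 2-sphere S^2.)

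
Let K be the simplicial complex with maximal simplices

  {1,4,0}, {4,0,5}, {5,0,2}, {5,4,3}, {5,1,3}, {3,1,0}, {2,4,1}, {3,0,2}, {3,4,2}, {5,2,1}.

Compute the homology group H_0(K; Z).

H_0 = Z.

Fix the vertex order 0 < 1 < 2 < 3 < 4 < 5 and write every simplex with vertices in increasing order. Then dim K = 2 and the simplices of K are:

  0-simplices (6): [0], [1], [2], [3], [4], [5]
  1-simplices (15): [0,1], [0,2], [0,3], [0,4], [0,5], [1,2], [1,3], [1,4], [1,5], [2,3], [2,4], [2,5], [3,4], [3,5], [4,5]
  2-simplices (10): [0,1,3], [0,1,4], [0,2,3], [0,2,5], [0,4,5], [1,2,4], [1,2,5], [1,3,5], [2,3,4], [3,4,5]

so the chain groups are C_0 ≅ Z^6, C_1 ≅ Z^15, C_2 ≅ Z^10.

∂_1: C_1 → C_0 maps an edge to its endpoints' difference, ∂[p,q] = q − p. For instance
  ∂[0,3] = [3] − [0].
This gives a 6×15 integer matrix of rank 5; reducing to Smith normal form yields diagonal entries (1,1,1,1,1).

Boundary ∂_2: C_2 → C_1 sends each 2-simplex [p,q,r] to [q,r] − [p,r] + [p,q]. For instance
  ∂[0,2,5] = [2,5] − [0,5] + [0,2],
  ∂[0,4,5] = [4,5] − [0,5] + [0,4].
This gives a 15×10 integer matrix of rank 10; reducing to Smith normal form yields diagonal entries (1,1,1,1,1,1,1,1,1,2).

Computing H_k = (kernel of ∂_k) / (image of ∂_{k+1}):

  H_0: rank C_0 − rank ∂_1 = 6 − 5 = 1, and the invariant factors of ∂_1 are all 1, so H_0 = Z.

(K is a triangulation of the real projective plane RP^2.)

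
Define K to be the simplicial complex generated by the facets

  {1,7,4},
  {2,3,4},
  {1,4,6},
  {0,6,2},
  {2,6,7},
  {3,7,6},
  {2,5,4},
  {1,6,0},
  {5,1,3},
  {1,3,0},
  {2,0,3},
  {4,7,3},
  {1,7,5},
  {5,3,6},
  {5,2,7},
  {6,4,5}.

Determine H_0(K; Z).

Fix the vertex order 0 < 1 < 2 < 3 < 4 < 5 < 6 < 7 and write every simplex with vertices in increasing order. Then dim K = 2 and the simplices of K are:

  0-simplices (8): [0], [1], [2], [3], [4], [5], [6], [7]
  1-simplices (24): (24 of them)
  2-simplices (16): [0,1,3], [0,1,6], [0,2,3], [0,2,6], [1,3,5], [1,4,6], [1,4,7], [1,5,7], [2,3,4], [2,4,5], [2,5,7], [2,6,7], [3,4,7], [3,5,6], [3,6,7], [4,5,6]

so the chain groups are C_0 ≅ Z^8, C_1 ≅ Z^24, C_2 ≅ Z^16.

∂_1: C_1 → C_0 sends each edge [p,q] (with p < q) to q − p. For instance
  ∂[3,7] = [7] − [3].
The 8×24 boundary matrix has rank 7 and Smith normal form diag(1,1,1,1,1,1,1).

Boundary ∂_2: C_2 → C_1 acts by ∂[p,q,r] = [q,r] − [p,r] + [p,q]. For instance
  ∂[2,4,5] = [4,5] − [2,5] + [2,4],
  ∂[0,1,6] = [1,6] − [0,6] + [0,1].
The 24×16 boundary matrix has rank 15 and Smith normal form diag(1,1,1,1,1,1,1,1,1,1,1,1,1,1,1).

Computing H_k = (kernel of ∂_k) / (image of ∂_{k+1}):

  H_0: rank C_0 − rank ∂_1 = 8 − 7 = 1, and the invariant factors of ∂_1 are all 1, so H_0 ≅ Z.

(K is a triangulation of the torus T^2.)

H_0 ≅ Z.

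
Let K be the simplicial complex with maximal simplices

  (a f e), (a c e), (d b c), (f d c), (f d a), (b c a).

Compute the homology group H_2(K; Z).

H_2 = 0.

Order the vertices as a < b < c < d < e < f. Listing each simplex with vertices in this order, K has dimension 2 with simplices:

  0-simplices (6): a, b, c, d, e, f
  1-simplices (12): ab, ac, ad, ae, af, bc, bd, cd, ce, cf, df, ef
  2-simplices (6): abc, ace, adf, aef, bcd, cdf

so the chain groups are C_0 ≅ Z^6, C_1 ≅ Z^12, C_2 ≅ Z^6.

The boundary map ∂_1: C_1 → C_0 sends each edge [p,q] (with p < q) to q − p. For instance
  ∂af = f − a.
The 6×12 boundary matrix has rank 5 and Smith normal form diag(1,1,1,1,1).

Boundary ∂_2: C_2 → C_1 maps a triangle to the signed sum of its edges. For instance
  ∂aef = ef − af + ae,
  ∂bcd = cd − bd + bc.
As a 12×6 matrix over Z this has rank 6, with invariant factors (1,1,1,1,1,1).

From H_k ≅ ker(∂_k) / im(∂_{k+1}) we obtain:

  H_2: rank ker ∂_2 − rank ∂_3 = (6 − 6) − 0 = 0, and there is no ∂_3, so H_2 = 0.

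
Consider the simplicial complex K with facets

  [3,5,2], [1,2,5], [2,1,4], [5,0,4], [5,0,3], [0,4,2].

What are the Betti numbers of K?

We work with the vertex ordering 0 < 1 < 2 < 3 < 4 < 5. The simplices of K, each written with vertices in increasing order, are:

  0-simplices (6): [0], [1], [2], [3], [4], [5]
  1-simplices (12): [0,2], [0,3], [0,4], [0,5], [1,2], [1,4], [1,5], [2,3], [2,4], [2,5], [3,5], [4,5]
  2-simplices (6): [0,2,4], [0,3,5], [0,4,5], [1,2,4], [1,2,5], [2,3,5]

so the chain groups are C_0 ≅ Z^6, C_1 ≅ Z^12, C_2 ≅ Z^6.

∂_1: C_1 → C_0 is given by ∂[p,q] = [q] − [p]. For instance
  ∂[0,4] = [4] − [0].
As a 6×12 matrix over Z this has rank 5, with invariant factors (1,1,1,1,1).

∂_2: C_2 → C_1 maps a triangle to the signed sum of its edges. For instance
  ∂[0,4,5] = [4,5] − [0,5] + [0,4],
  ∂[1,2,5] = [2,5] − [1,5] + [1,2].
This gives a 12×6 integer matrix of rank 6; reducing to Smith normal form yields diagonal entries (1,1,1,1,1,1).

Computing H_k = (kernel of ∂_k) / (image of ∂_{k+1}):

  H_0: rank C_0 − rank ∂_1 = 6 − 5 = 1, and the invariant factors of ∂_1 are all 1, so H_0 ≅ Z.
  H_1: rank ker ∂_1 − rank ∂_2 = (12 − 5) − 6 = 1, and the invariant factors of ∂_2 are all 1, so H_1 ≅ Z.
  H_2: rank ker ∂_2 − rank ∂_3 = (6 − 6) − 0 = 0, and there is no ∂_3, so H_2 ≅ 0.

Hence the Betti numbers are b_0 = 1, b_1 = 1, b_2 = 0.

b_0 = 1, b_1 = 1, b_2 = 0.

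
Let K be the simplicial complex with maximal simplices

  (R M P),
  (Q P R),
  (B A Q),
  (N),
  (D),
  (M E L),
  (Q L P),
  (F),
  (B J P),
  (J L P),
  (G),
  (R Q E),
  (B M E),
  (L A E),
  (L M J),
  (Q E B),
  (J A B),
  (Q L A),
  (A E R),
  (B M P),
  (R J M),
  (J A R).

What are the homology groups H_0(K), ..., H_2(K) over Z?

H_0 = Z^5,  H_1 = Z ⊕ Z_2,  H_2 = 0.

We work with the vertex ordering A < B < D < E < F < G < J < L < M < N < P < Q < R. The simplices of K, each written with vertices in increasing order, are:

  0-simplices (13): A, B, D, E, F, G, J, L, M, N, P, Q, R
  1-simplices (27): AB, AE, AJ, AL, AQ, AR, BE, BJ, BM, BP, BQ, EL, EM, EQ, ER, JL, JM, JP, JR, LM, LP, LQ, MP, MR, PQ, PR, QR
  2-simplices (18): ABJ, ABQ, AEL, AER, AJR, ALQ, BEM, BEQ, BJP, BMP, ELM, EQR, JLM, JLP, JMR, LPQ, MPR, PQR

so the chain groups are C_0 ≅ Z^13, C_1 ≅ Z^27, C_2 ≅ Z^18.

∂_1: C_1 → C_0 maps an edge to its endpoints' difference, ∂[p,q] = q − p. For instance
  ∂MP = P − M.
This gives a 13×27 integer matrix of rank 8; reducing to Smith normal form yields diagonal entries (1,1,1,1,1,1,1,1).

∂_2: C_2 → C_1 sends each 2-simplex [p,q,r] to [q,r] − [p,r] + [p,q]. For instance
  ∂AJR = JR − AR + AJ,
  ∂JMR = MR − JR + JM.
The 27×18 boundary matrix has rank 18 and Smith normal form diag(1,1,1,1,1,1,1,1,1,1,1,1,1,1,1,1,1,2).

Now H_k = ker ∂_k / im ∂_{k+1}, so:

  H_0: rank C_0 − rank ∂_1 = 13 − 8 = 5, and the invariant factors of ∂_1 are all 1, so H_0 ≅ Z^5.
  H_1: rank ker ∂_1 − rank ∂_2 = (27 − 8) − 18 = 1, and ∂_2 has invariant factor 2 > 1, so H_1 ≅ Z ⊕ Z_2.
  H_2: rank ker ∂_2 − rank ∂_3 = (18 − 18) − 0 = 0, and there is no ∂_3, so H_2 ≅ 0.

As a check, the Euler characteristic is 13 − 27 + 18 = 4, which agrees with 5 − 1 + 0 = 4.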